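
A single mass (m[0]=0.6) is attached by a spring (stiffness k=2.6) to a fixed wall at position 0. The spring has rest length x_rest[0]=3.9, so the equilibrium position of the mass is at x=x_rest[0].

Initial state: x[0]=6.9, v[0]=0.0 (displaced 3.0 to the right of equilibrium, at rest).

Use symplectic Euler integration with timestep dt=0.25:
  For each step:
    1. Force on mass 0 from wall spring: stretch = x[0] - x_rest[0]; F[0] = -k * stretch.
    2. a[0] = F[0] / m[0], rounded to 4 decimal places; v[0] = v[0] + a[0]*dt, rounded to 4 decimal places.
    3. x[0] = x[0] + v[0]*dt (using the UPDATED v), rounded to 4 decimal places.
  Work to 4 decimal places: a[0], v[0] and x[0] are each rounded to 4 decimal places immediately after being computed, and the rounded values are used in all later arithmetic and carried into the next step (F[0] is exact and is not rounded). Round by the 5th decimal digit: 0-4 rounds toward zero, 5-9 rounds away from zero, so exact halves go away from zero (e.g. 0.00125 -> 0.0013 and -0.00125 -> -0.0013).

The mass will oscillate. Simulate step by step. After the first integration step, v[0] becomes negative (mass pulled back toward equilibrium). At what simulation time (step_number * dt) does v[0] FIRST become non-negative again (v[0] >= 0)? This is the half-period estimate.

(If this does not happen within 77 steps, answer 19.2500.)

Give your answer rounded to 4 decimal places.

Step 0: x=[6.9000] v=[0.0000]
Step 1: x=[6.0875] v=[-3.2500]
Step 2: x=[4.6826] v=[-5.6198]
Step 3: x=[3.0657] v=[-6.4676]
Step 4: x=[1.6748] v=[-5.5638]
Step 5: x=[0.8865] v=[-3.1532]
Step 6: x=[0.9144] v=[0.1114]
First v>=0 after going negative at step 6, time=1.5000

Answer: 1.5000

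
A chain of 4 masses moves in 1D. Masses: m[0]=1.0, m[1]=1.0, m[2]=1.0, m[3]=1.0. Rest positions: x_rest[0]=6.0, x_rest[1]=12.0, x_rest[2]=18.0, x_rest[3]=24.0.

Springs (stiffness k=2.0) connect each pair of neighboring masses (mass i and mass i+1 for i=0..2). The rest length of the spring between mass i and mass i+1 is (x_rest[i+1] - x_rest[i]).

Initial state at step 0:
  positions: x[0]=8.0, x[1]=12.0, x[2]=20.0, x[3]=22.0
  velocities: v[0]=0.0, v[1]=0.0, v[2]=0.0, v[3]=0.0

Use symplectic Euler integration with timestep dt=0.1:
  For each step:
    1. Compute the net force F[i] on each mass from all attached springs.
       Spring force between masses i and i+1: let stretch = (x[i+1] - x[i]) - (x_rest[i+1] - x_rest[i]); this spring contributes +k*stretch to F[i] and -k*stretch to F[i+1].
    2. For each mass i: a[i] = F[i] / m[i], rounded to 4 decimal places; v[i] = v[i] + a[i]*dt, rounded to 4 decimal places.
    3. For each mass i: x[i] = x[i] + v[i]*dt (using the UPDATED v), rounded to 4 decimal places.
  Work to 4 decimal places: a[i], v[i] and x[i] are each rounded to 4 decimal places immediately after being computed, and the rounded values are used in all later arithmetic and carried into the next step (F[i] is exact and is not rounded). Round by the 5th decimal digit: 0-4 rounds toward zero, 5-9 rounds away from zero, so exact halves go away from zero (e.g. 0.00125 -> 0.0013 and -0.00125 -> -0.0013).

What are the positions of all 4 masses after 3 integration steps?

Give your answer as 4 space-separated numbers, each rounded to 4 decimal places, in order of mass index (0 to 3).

Answer: 7.7718 12.4485 19.3195 22.4602

Derivation:
Step 0: x=[8.0000 12.0000 20.0000 22.0000] v=[0.0000 0.0000 0.0000 0.0000]
Step 1: x=[7.9600 12.0800 19.8800 22.0800] v=[-0.4000 0.8000 -1.2000 0.8000]
Step 2: x=[7.8824 12.2336 19.6480 22.2360] v=[-0.7760 1.5360 -2.3200 1.5600]
Step 3: x=[7.7718 12.4485 19.3195 22.4602] v=[-1.1058 2.1486 -3.2853 2.2424]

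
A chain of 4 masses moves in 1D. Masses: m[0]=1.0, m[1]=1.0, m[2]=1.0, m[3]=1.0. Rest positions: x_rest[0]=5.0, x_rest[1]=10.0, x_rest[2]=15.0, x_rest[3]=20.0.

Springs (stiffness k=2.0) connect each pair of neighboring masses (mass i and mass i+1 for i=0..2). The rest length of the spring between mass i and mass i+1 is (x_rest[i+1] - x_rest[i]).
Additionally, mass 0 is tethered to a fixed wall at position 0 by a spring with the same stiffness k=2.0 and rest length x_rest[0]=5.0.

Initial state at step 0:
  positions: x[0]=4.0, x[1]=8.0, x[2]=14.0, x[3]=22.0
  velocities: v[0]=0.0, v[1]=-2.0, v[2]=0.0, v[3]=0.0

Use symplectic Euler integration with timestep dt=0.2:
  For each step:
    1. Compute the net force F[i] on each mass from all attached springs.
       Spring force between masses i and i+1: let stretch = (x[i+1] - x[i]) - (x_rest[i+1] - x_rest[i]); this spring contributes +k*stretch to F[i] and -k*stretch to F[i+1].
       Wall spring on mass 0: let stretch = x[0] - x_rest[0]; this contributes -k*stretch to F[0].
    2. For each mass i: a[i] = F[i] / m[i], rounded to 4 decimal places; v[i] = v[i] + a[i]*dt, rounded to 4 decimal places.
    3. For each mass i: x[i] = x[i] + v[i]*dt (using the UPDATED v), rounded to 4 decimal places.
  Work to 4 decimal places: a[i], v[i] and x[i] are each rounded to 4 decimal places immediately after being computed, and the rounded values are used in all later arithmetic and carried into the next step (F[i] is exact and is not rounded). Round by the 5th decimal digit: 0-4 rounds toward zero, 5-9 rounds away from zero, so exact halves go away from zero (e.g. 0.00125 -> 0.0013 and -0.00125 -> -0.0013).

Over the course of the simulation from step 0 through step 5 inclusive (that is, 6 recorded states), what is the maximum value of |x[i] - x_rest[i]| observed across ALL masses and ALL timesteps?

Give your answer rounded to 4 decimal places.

Answer: 2.2688

Derivation:
Step 0: x=[4.0000 8.0000 14.0000 22.0000] v=[0.0000 -2.0000 0.0000 0.0000]
Step 1: x=[4.0000 7.7600 14.1600 21.7600] v=[0.0000 -1.2000 0.8000 -1.2000]
Step 2: x=[3.9808 7.7312 14.4160 21.3120] v=[-0.0960 -0.1440 1.2800 -2.2400]
Step 3: x=[3.9432 7.9372 14.6889 20.7123] v=[-0.1882 1.0298 1.3645 -2.9984]
Step 4: x=[3.9096 8.3638 14.9035 20.0307] v=[-0.1679 2.1329 1.0732 -3.4078]
Step 5: x=[3.9196 8.9572 15.0051 19.3390] v=[0.0499 2.9671 0.5082 -3.4587]
Max displacement = 2.2688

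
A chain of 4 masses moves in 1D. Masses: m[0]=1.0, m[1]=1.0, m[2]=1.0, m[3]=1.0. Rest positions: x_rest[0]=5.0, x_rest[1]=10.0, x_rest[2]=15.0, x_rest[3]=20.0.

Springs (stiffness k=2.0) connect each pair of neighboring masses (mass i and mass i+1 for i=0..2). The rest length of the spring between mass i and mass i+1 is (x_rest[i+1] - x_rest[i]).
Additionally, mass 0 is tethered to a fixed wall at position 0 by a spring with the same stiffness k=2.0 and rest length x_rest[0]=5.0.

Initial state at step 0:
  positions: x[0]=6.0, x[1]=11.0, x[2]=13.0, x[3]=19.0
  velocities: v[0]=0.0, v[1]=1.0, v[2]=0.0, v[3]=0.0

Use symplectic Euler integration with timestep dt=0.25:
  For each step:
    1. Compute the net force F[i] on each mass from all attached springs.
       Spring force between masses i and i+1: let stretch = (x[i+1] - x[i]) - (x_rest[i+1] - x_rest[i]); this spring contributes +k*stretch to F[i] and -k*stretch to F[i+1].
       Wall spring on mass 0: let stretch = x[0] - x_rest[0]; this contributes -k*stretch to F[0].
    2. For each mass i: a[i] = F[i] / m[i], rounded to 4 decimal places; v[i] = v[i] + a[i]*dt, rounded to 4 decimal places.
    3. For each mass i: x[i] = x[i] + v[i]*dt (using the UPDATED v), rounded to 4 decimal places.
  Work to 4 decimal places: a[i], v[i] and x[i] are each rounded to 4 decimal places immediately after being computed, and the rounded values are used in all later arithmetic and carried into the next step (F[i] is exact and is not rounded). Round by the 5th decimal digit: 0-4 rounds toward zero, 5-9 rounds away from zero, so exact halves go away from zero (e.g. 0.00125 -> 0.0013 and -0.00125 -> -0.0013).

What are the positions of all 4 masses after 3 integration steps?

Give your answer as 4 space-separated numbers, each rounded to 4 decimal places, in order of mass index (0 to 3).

Step 0: x=[6.0000 11.0000 13.0000 19.0000] v=[0.0000 1.0000 0.0000 0.0000]
Step 1: x=[5.8750 10.8750 13.5000 18.8750] v=[-0.5000 -0.5000 2.0000 -0.5000]
Step 2: x=[5.6406 10.4531 14.3438 18.7031] v=[-0.9375 -1.6875 3.3750 -0.6875]
Step 3: x=[5.3027 9.9160 15.2461 18.6113] v=[-1.3516 -2.1484 3.6093 -0.3672]

Answer: 5.3027 9.9160 15.2461 18.6113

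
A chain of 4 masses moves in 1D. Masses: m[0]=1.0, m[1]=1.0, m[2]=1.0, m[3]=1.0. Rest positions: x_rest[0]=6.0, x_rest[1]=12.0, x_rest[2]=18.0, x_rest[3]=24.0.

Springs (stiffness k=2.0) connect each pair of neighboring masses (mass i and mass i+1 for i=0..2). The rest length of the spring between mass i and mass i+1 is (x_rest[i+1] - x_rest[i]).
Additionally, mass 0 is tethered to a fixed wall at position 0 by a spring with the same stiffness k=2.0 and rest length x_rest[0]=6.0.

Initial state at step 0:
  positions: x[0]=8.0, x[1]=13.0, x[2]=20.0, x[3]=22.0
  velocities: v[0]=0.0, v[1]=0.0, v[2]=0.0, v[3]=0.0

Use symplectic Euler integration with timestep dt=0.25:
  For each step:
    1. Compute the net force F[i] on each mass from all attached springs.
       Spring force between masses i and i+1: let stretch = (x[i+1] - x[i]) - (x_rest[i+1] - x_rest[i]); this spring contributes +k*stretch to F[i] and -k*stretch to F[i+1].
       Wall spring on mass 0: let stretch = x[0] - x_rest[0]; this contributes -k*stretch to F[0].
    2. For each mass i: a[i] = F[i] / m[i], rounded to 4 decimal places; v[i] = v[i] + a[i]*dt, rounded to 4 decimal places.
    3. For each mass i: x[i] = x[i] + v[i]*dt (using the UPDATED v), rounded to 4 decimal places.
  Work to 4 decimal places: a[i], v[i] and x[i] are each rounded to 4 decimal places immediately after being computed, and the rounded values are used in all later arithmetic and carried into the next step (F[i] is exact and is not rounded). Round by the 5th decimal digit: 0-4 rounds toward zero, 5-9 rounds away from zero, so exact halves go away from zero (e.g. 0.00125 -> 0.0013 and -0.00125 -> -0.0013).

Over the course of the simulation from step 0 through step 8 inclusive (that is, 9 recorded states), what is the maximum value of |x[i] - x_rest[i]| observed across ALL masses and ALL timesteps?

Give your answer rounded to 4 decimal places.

Step 0: x=[8.0000 13.0000 20.0000 22.0000] v=[0.0000 0.0000 0.0000 0.0000]
Step 1: x=[7.6250 13.2500 19.3750 22.5000] v=[-1.5000 1.0000 -2.5000 2.0000]
Step 2: x=[7.0000 13.5625 18.3750 23.3594] v=[-2.5000 1.2500 -4.0000 3.4375]
Step 3: x=[6.3203 13.6563 17.3965 24.3457] v=[-2.7188 0.3750 -3.9141 3.9453]
Step 4: x=[5.7676 13.3006 16.8191 25.2134] v=[-2.2110 -1.4229 -2.3096 3.4707]
Step 5: x=[5.4355 12.4431 16.8512 25.7818] v=[-1.3283 -3.4302 0.1283 2.2736]
Step 6: x=[5.2999 11.2606 17.4486 25.9839] v=[-0.5423 -4.7300 2.3896 0.8083]
Step 7: x=[5.2469 10.1065 18.3394 25.8691] v=[-0.2119 -4.6164 3.5633 -0.4594]
Step 8: x=[5.1455 9.3741 19.1423 25.5630] v=[-0.4056 -2.9298 3.2117 -1.2243]
Max displacement = 2.6259

Answer: 2.6259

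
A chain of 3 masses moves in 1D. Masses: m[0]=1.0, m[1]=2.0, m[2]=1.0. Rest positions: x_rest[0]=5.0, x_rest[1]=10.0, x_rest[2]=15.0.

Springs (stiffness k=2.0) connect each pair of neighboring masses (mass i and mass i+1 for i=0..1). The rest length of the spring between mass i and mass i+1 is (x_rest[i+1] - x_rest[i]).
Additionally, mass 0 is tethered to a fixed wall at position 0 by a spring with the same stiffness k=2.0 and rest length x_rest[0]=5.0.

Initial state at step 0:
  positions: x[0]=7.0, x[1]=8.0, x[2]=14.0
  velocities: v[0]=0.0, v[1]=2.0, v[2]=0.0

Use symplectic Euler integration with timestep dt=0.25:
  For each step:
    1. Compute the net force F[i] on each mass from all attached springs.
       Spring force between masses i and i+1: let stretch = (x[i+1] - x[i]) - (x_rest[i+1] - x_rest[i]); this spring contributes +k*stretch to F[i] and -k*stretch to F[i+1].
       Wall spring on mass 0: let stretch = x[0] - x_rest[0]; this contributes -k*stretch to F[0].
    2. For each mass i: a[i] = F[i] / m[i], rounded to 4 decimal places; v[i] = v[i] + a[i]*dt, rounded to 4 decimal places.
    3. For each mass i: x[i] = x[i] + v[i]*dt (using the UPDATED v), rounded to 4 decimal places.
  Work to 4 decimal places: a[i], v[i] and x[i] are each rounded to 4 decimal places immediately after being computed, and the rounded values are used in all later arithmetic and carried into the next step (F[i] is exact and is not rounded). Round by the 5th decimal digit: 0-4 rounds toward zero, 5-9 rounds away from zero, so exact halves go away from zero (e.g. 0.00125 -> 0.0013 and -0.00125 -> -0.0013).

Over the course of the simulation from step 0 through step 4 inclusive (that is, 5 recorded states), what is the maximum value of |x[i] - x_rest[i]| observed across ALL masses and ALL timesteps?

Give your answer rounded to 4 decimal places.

Step 0: x=[7.0000 8.0000 14.0000] v=[0.0000 2.0000 0.0000]
Step 1: x=[6.2500 8.8125 13.8750] v=[-3.0000 3.2500 -0.5000]
Step 2: x=[5.0391 9.7813 13.7422] v=[-4.8438 3.8750 -0.5313]
Step 3: x=[3.7910 10.7012 13.7393] v=[-4.9923 3.6797 -0.0118]
Step 4: x=[2.9328 11.3791 13.9816] v=[-3.4327 2.7117 0.9692]
Max displacement = 2.0672

Answer: 2.0672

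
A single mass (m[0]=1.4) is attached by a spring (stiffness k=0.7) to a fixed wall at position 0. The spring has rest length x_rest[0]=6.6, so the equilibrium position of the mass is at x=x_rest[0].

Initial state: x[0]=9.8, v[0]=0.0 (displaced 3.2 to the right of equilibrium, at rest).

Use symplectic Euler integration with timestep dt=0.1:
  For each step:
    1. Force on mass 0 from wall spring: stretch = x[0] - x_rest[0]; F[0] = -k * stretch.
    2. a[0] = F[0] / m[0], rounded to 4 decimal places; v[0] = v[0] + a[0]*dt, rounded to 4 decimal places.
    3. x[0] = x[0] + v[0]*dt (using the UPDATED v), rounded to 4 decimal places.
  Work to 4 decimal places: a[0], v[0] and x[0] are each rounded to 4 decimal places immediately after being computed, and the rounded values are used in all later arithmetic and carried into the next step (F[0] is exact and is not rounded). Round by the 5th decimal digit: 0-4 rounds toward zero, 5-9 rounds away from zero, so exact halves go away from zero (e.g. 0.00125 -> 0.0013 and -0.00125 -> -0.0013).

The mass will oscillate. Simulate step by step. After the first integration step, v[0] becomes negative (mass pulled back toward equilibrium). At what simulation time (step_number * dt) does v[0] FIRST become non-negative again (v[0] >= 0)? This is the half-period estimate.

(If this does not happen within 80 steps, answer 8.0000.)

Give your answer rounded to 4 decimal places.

Answer: 4.5000

Derivation:
Step 0: x=[9.8000] v=[0.0000]
Step 1: x=[9.7840] v=[-0.1600]
Step 2: x=[9.7521] v=[-0.3192]
Step 3: x=[9.7044] v=[-0.4768]
Step 4: x=[9.6412] v=[-0.6320]
Step 5: x=[9.5628] v=[-0.7841]
Step 6: x=[9.4696] v=[-0.9322]
Step 7: x=[9.3620] v=[-1.0757]
Step 8: x=[9.2406] v=[-1.2138]
Step 9: x=[9.1060] v=[-1.3458]
Step 10: x=[8.9589] v=[-1.4711]
Step 11: x=[8.8000] v=[-1.5891]
Step 12: x=[8.6301] v=[-1.6991]
Step 13: x=[8.4500] v=[-1.8006]
Step 14: x=[8.2607] v=[-1.8931]
Step 15: x=[8.0631] v=[-1.9761]
Step 16: x=[7.8582] v=[-2.0493]
Step 17: x=[7.6470] v=[-2.1122]
Step 18: x=[7.4305] v=[-2.1646]
Step 19: x=[7.2099] v=[-2.2061]
Step 20: x=[6.9862] v=[-2.2366]
Step 21: x=[6.7606] v=[-2.2559]
Step 22: x=[6.5342] v=[-2.2639]
Step 23: x=[6.3081] v=[-2.2606]
Step 24: x=[6.0835] v=[-2.2460]
Step 25: x=[5.8615] v=[-2.2202]
Step 26: x=[5.6432] v=[-2.1833]
Step 27: x=[5.4297] v=[-2.1355]
Step 28: x=[5.2220] v=[-2.0770]
Step 29: x=[5.0212] v=[-2.0081]
Step 30: x=[4.8283] v=[-1.9292]
Step 31: x=[4.6442] v=[-1.8406]
Step 32: x=[4.4699] v=[-1.7428]
Step 33: x=[4.3063] v=[-1.6363]
Step 34: x=[4.1541] v=[-1.5216]
Step 35: x=[4.0142] v=[-1.3993]
Step 36: x=[3.8872] v=[-1.2700]
Step 37: x=[3.7738] v=[-1.1344]
Step 38: x=[3.6745] v=[-0.9931]
Step 39: x=[3.5898] v=[-0.8468]
Step 40: x=[3.5202] v=[-0.6963]
Step 41: x=[3.4660] v=[-0.5423]
Step 42: x=[3.4274] v=[-0.3856]
Step 43: x=[3.4047] v=[-0.2270]
Step 44: x=[3.3980] v=[-0.0672]
Step 45: x=[3.4073] v=[0.0929]
First v>=0 after going negative at step 45, time=4.5000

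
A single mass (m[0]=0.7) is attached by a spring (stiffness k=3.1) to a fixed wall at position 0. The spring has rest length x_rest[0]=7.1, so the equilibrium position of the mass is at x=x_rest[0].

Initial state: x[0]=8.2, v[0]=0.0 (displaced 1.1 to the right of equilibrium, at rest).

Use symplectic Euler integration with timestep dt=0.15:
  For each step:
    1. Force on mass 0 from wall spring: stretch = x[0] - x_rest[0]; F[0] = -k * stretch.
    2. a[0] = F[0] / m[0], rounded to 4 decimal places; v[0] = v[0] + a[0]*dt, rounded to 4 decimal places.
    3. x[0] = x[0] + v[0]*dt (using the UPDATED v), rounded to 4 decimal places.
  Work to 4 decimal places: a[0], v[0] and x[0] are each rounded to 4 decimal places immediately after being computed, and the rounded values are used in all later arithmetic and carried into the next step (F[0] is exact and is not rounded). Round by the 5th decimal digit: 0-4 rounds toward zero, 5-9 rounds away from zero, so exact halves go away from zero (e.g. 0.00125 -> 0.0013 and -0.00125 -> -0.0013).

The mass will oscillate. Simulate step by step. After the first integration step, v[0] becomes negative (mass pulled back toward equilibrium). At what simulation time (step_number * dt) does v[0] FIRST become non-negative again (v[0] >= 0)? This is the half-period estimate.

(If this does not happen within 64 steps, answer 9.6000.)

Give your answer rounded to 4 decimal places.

Answer: 1.5000

Derivation:
Step 0: x=[8.2000] v=[0.0000]
Step 1: x=[8.0904] v=[-0.7307]
Step 2: x=[7.8821] v=[-1.3886]
Step 3: x=[7.5959] v=[-1.9081]
Step 4: x=[7.2603] v=[-2.2375]
Step 5: x=[6.9087] v=[-2.3440]
Step 6: x=[6.5762] v=[-2.2169]
Step 7: x=[6.2959] v=[-1.8689]
Step 8: x=[6.0957] v=[-1.3348]
Step 9: x=[5.9955] v=[-0.6677]
Step 10: x=[6.0054] v=[0.0660]
First v>=0 after going negative at step 10, time=1.5000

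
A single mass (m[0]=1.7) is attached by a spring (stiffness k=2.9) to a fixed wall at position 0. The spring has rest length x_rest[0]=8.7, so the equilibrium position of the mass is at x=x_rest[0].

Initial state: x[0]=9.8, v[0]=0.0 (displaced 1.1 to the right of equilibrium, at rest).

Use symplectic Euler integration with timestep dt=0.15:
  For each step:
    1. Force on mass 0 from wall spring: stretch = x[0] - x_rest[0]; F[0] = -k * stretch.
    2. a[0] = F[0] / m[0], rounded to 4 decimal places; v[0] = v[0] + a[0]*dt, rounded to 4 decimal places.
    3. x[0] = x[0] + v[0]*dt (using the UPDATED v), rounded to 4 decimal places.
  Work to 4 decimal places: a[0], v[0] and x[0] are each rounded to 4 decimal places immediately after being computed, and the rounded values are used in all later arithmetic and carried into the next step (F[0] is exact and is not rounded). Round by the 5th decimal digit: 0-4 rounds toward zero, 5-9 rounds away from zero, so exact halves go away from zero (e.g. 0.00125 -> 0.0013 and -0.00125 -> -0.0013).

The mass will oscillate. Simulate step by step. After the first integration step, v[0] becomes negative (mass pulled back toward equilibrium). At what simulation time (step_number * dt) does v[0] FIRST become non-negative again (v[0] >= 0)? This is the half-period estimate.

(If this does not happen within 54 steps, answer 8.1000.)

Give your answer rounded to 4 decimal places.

Step 0: x=[9.8000] v=[0.0000]
Step 1: x=[9.7578] v=[-0.2815]
Step 2: x=[9.6750] v=[-0.5522]
Step 3: x=[9.5547] v=[-0.8017]
Step 4: x=[9.4016] v=[-1.0204]
Step 5: x=[9.2216] v=[-1.1999]
Step 6: x=[9.0216] v=[-1.3334]
Step 7: x=[8.8092] v=[-1.4157]
Step 8: x=[8.5927] v=[-1.4436]
Step 9: x=[8.3803] v=[-1.4162]
Step 10: x=[8.1801] v=[-1.3344]
Step 11: x=[7.9999] v=[-1.2014]
Step 12: x=[7.8466] v=[-1.0223]
Step 13: x=[7.7260] v=[-0.8039]
Step 14: x=[7.6428] v=[-0.5547]
Step 15: x=[7.6002] v=[-0.2842]
Step 16: x=[7.5998] v=[-0.0028]
Step 17: x=[7.6416] v=[0.2787]
First v>=0 after going negative at step 17, time=2.5500

Answer: 2.5500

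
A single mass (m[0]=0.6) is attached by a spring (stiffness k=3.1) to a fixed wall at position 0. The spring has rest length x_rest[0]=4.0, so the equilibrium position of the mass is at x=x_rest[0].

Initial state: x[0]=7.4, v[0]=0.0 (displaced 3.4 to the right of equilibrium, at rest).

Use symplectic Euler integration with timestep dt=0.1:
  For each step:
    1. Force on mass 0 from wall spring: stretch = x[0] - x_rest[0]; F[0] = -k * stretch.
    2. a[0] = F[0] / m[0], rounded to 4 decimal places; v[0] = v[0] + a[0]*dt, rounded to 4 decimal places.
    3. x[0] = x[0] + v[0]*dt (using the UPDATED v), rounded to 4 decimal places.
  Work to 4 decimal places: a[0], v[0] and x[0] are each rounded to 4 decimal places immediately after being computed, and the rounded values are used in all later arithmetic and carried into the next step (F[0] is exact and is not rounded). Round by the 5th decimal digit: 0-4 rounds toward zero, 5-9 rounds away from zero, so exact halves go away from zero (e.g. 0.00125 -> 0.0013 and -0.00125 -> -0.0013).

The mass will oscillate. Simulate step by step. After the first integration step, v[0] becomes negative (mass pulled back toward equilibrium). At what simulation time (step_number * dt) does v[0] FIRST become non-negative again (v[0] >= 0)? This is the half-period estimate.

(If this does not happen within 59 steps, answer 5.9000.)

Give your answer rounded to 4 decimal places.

Step 0: x=[7.4000] v=[0.0000]
Step 1: x=[7.2243] v=[-1.7567]
Step 2: x=[6.8820] v=[-3.4226]
Step 3: x=[6.3908] v=[-4.9116]
Step 4: x=[5.7761] v=[-6.1469]
Step 5: x=[5.0696] v=[-7.0646]
Step 6: x=[4.3079] v=[-7.6172]
Step 7: x=[3.5303] v=[-7.7763]
Step 8: x=[2.7769] v=[-7.5336]
Step 9: x=[2.0867] v=[-6.9017]
Step 10: x=[1.4954] v=[-5.9132]
Step 11: x=[1.0335] v=[-4.6192]
Step 12: x=[0.7249] v=[-3.0865]
Step 13: x=[0.5855] v=[-1.3944]
Step 14: x=[0.6225] v=[0.3698]
First v>=0 after going negative at step 14, time=1.4000

Answer: 1.4000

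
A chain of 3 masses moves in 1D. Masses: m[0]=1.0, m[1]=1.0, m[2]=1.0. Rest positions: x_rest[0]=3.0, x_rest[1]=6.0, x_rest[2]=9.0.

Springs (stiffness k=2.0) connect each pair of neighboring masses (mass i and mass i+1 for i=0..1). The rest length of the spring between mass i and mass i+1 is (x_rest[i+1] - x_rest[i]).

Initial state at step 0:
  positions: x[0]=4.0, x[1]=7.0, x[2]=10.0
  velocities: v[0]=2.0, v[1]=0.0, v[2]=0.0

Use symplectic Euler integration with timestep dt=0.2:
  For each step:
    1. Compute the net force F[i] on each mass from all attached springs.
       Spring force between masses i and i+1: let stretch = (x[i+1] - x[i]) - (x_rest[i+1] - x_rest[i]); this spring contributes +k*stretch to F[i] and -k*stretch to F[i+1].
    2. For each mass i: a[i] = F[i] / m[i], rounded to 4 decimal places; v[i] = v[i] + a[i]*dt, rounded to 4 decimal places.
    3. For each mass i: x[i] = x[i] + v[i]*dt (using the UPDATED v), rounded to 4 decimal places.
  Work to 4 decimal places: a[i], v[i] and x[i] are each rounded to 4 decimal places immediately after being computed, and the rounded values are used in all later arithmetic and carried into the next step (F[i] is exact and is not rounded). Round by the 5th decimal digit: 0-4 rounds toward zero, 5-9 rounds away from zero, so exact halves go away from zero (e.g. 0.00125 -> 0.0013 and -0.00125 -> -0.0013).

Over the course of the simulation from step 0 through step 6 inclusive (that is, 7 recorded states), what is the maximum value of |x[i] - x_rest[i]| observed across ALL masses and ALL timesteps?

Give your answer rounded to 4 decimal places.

Answer: 2.5321

Derivation:
Step 0: x=[4.0000 7.0000 10.0000] v=[2.0000 0.0000 0.0000]
Step 1: x=[4.4000 7.0000 10.0000] v=[2.0000 0.0000 0.0000]
Step 2: x=[4.7680 7.0320 10.0000] v=[1.8400 0.1600 0.0000]
Step 3: x=[5.0771 7.1203 10.0026] v=[1.5456 0.4416 0.0128]
Step 4: x=[5.3097 7.2757 10.0146] v=[1.1629 0.7772 0.0599]
Step 5: x=[5.4596 7.4930 10.0475] v=[0.7493 1.0864 0.1643]
Step 6: x=[5.5321 7.7520 10.1160] v=[0.3627 1.2948 0.3425]
Max displacement = 2.5321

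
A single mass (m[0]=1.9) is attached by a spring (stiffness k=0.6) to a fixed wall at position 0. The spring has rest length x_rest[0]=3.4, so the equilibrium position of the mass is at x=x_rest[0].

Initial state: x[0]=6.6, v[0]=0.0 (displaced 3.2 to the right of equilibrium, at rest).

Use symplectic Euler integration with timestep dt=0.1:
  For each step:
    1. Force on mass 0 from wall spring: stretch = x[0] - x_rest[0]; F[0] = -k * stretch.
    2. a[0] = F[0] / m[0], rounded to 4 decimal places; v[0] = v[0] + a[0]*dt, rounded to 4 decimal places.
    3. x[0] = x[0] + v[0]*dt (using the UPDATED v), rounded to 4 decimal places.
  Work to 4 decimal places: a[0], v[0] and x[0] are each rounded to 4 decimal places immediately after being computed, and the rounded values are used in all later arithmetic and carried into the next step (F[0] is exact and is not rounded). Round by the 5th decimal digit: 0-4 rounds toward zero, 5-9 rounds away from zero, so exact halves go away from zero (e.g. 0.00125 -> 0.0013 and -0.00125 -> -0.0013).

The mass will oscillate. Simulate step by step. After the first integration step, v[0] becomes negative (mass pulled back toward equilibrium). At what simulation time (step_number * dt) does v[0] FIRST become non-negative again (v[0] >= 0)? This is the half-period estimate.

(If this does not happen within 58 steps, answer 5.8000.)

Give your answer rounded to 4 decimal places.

Answer: 5.6000

Derivation:
Step 0: x=[6.6000] v=[0.0000]
Step 1: x=[6.5899] v=[-0.1011]
Step 2: x=[6.5697] v=[-0.2018]
Step 3: x=[6.5395] v=[-0.3019]
Step 4: x=[6.4994] v=[-0.4010]
Step 5: x=[6.4495] v=[-0.4989]
Step 6: x=[6.3900] v=[-0.5952]
Step 7: x=[6.3210] v=[-0.6896]
Step 8: x=[6.2428] v=[-0.7818]
Step 9: x=[6.1556] v=[-0.8716]
Step 10: x=[6.0597] v=[-0.9586]
Step 11: x=[5.9554] v=[-1.0426]
Step 12: x=[5.8431] v=[-1.1233]
Step 13: x=[5.7231] v=[-1.2005]
Step 14: x=[5.5957] v=[-1.2739]
Step 15: x=[5.4614] v=[-1.3432]
Step 16: x=[5.3206] v=[-1.4083]
Step 17: x=[5.1737] v=[-1.4690]
Step 18: x=[5.0212] v=[-1.5250]
Step 19: x=[4.8636] v=[-1.5762]
Step 20: x=[4.7014] v=[-1.6224]
Step 21: x=[4.5351] v=[-1.6635]
Step 22: x=[4.3652] v=[-1.6994]
Step 23: x=[4.1922] v=[-1.7299]
Step 24: x=[4.0167] v=[-1.7549]
Step 25: x=[3.8393] v=[-1.7744]
Step 26: x=[3.6605] v=[-1.7883]
Step 27: x=[3.4809] v=[-1.7965]
Step 28: x=[3.3010] v=[-1.7991]
Step 29: x=[3.1214] v=[-1.7960]
Step 30: x=[2.9427] v=[-1.7872]
Step 31: x=[2.7654] v=[-1.7728]
Step 32: x=[2.5901] v=[-1.7528]
Step 33: x=[2.4174] v=[-1.7272]
Step 34: x=[2.2478] v=[-1.6962]
Step 35: x=[2.0818] v=[-1.6598]
Step 36: x=[1.9200] v=[-1.6182]
Step 37: x=[1.7629] v=[-1.5715]
Step 38: x=[1.6109] v=[-1.5198]
Step 39: x=[1.4646] v=[-1.4633]
Step 40: x=[1.3244] v=[-1.4022]
Step 41: x=[1.1907] v=[-1.3367]
Step 42: x=[1.0640] v=[-1.2669]
Step 43: x=[0.9447] v=[-1.1931]
Step 44: x=[0.8331] v=[-1.1156]
Step 45: x=[0.7297] v=[-1.0345]
Step 46: x=[0.6347] v=[-0.9502]
Step 47: x=[0.5484] v=[-0.8629]
Step 48: x=[0.4711] v=[-0.7729]
Step 49: x=[0.4031] v=[-0.6804]
Step 50: x=[0.3445] v=[-0.5858]
Step 51: x=[0.2956] v=[-0.4893]
Step 52: x=[0.2565] v=[-0.3913]
Step 53: x=[0.2273] v=[-0.2920]
Step 54: x=[0.2081] v=[-0.1918]
Step 55: x=[0.1990] v=[-0.0910]
Step 56: x=[0.2000] v=[0.0101]
First v>=0 after going negative at step 56, time=5.6000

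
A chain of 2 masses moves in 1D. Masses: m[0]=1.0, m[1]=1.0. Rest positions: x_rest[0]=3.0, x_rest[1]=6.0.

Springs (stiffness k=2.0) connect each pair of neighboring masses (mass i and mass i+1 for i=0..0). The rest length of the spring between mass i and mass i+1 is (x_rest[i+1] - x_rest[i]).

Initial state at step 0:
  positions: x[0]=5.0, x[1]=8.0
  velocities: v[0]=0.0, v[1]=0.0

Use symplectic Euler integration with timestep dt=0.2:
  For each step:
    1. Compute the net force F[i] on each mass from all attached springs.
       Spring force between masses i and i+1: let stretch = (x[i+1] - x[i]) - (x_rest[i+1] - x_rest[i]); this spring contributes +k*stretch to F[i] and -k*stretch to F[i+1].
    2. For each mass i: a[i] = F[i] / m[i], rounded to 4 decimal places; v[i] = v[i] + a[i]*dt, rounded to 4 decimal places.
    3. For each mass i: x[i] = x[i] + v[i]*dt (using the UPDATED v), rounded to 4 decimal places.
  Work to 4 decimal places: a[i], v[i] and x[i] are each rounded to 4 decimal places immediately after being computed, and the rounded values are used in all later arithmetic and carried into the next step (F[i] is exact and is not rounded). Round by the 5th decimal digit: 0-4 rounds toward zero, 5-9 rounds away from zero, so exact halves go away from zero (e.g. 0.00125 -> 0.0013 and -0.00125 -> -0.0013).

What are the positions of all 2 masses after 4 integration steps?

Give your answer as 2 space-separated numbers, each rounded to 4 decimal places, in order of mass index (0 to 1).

Step 0: x=[5.0000 8.0000] v=[0.0000 0.0000]
Step 1: x=[5.0000 8.0000] v=[0.0000 0.0000]
Step 2: x=[5.0000 8.0000] v=[0.0000 0.0000]
Step 3: x=[5.0000 8.0000] v=[0.0000 0.0000]
Step 4: x=[5.0000 8.0000] v=[0.0000 0.0000]

Answer: 5.0000 8.0000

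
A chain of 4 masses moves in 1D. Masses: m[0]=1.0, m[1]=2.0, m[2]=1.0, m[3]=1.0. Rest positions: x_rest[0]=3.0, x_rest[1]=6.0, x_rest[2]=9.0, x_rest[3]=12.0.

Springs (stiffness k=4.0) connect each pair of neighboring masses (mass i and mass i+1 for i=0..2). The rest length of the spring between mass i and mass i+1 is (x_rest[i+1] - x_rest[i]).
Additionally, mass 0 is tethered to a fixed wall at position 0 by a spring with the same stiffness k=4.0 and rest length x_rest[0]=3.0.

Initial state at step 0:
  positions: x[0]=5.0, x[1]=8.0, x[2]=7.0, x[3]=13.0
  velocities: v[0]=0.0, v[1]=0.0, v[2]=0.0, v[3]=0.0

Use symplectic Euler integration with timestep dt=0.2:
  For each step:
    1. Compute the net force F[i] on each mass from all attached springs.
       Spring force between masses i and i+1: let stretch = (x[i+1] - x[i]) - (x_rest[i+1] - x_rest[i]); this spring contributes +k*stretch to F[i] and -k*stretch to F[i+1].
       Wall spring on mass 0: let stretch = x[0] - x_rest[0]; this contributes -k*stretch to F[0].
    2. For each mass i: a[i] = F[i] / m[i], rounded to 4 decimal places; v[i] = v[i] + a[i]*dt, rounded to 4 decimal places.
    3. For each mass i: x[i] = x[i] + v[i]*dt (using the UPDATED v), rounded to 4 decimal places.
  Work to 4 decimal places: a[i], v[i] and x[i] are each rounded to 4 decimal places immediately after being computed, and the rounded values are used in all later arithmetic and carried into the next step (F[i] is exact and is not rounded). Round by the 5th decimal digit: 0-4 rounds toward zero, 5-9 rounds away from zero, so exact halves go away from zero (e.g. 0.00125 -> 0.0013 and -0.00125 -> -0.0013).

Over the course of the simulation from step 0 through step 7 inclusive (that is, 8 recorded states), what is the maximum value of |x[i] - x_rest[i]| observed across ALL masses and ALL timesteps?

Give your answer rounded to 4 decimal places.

Step 0: x=[5.0000 8.0000 7.0000 13.0000] v=[0.0000 0.0000 0.0000 0.0000]
Step 1: x=[4.6800 7.6800 8.1200 12.5200] v=[-1.6000 -1.6000 5.6000 -2.4000]
Step 2: x=[4.0912 7.1552 9.8736 11.8160] v=[-2.9440 -2.6240 8.7680 -3.5200]
Step 3: x=[3.3380 6.6028 11.5030 11.2812] v=[-3.7658 -2.7622 8.1472 -2.6739]
Step 4: x=[2.5731 6.1812 12.3129 11.2619] v=[-3.8244 -2.1080 4.0496 -0.0965]
Step 5: x=[1.9738 5.9615 11.9736 11.8908] v=[-2.9964 -1.0986 -1.6966 3.1443]
Step 6: x=[1.6967 5.9037 10.6591 13.0129] v=[-1.3853 -0.2888 -6.5725 5.6105]
Step 7: x=[1.8213 5.8898 8.9603 14.2384] v=[0.6229 -0.0694 -8.4938 6.1275]
Max displacement = 3.3129

Answer: 3.3129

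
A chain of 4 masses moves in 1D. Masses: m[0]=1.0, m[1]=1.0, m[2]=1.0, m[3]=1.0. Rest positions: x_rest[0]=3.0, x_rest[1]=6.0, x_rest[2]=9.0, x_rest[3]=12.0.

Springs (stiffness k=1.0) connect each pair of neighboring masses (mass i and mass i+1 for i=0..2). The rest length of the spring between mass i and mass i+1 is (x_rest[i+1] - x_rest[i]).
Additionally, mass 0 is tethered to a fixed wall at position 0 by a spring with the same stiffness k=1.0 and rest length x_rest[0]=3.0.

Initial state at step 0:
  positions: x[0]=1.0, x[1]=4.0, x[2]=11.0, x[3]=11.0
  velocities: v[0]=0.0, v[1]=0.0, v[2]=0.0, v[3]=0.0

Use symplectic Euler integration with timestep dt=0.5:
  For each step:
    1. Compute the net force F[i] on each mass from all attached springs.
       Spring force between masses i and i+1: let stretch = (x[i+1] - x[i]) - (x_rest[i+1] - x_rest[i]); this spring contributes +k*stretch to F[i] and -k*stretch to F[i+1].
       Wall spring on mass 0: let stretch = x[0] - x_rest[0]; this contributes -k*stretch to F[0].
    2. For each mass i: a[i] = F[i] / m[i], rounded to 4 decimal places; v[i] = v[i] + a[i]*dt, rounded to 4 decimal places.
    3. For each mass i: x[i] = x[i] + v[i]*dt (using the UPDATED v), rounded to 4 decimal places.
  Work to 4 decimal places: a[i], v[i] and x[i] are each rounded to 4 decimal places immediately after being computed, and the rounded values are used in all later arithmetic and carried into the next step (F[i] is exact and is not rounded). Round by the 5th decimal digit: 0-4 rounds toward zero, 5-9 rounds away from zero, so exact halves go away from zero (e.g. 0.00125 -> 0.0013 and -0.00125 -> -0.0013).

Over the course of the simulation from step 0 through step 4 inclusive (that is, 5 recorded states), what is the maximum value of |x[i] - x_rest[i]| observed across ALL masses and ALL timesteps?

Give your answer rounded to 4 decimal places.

Answer: 2.9531

Derivation:
Step 0: x=[1.0000 4.0000 11.0000 11.0000] v=[0.0000 0.0000 0.0000 0.0000]
Step 1: x=[1.5000 5.0000 9.2500 11.7500] v=[1.0000 2.0000 -3.5000 1.5000]
Step 2: x=[2.5000 6.1875 7.0625 12.6250] v=[2.0000 2.3750 -4.3750 1.7500]
Step 3: x=[3.7969 6.6719 6.0469 12.8594] v=[2.5938 0.9688 -2.0313 0.4688]
Step 4: x=[4.8634 6.2813 6.8907 12.1407] v=[2.1329 -0.7812 1.6875 -1.4375]
Max displacement = 2.9531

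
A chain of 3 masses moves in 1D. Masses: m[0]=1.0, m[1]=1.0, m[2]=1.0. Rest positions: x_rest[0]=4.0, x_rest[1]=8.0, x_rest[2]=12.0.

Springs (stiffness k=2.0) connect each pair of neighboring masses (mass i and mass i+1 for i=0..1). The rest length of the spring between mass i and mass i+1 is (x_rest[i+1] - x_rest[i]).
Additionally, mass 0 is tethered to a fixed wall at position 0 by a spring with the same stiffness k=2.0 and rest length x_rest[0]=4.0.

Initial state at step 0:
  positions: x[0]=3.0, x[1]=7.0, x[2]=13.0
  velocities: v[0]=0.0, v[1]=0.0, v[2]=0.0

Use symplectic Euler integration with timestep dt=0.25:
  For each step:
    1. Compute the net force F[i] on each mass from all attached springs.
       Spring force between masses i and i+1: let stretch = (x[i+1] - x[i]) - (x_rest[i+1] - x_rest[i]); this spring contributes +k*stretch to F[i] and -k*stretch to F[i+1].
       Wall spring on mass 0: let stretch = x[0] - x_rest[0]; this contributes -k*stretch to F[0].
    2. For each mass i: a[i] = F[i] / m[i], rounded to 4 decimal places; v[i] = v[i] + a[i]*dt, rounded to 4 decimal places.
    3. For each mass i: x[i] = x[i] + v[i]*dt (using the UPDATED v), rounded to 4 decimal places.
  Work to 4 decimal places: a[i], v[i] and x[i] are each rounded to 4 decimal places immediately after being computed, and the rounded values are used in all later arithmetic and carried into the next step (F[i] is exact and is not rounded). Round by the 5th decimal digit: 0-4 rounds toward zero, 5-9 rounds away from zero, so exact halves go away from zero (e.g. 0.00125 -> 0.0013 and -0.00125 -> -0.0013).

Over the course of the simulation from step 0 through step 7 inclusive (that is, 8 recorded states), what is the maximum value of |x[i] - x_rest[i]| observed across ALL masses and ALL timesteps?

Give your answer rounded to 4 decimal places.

Step 0: x=[3.0000 7.0000 13.0000] v=[0.0000 0.0000 0.0000]
Step 1: x=[3.1250 7.2500 12.7500] v=[0.5000 1.0000 -1.0000]
Step 2: x=[3.3750 7.6719 12.3125] v=[1.0000 1.6875 -1.7500]
Step 3: x=[3.7403 8.1368 11.7949] v=[1.4610 1.8594 -2.0703]
Step 4: x=[4.1876 8.5094 11.3201] v=[1.7891 1.4902 -1.8994]
Step 5: x=[4.6517 8.6931 10.9939] v=[1.8562 0.7347 -1.3048]
Step 6: x=[5.0395 8.6592 10.8801] v=[1.5511 -0.1356 -0.4552]
Step 7: x=[5.2498 8.4505 10.9887] v=[0.8412 -0.8350 0.4344]
Max displacement = 1.2498

Answer: 1.2498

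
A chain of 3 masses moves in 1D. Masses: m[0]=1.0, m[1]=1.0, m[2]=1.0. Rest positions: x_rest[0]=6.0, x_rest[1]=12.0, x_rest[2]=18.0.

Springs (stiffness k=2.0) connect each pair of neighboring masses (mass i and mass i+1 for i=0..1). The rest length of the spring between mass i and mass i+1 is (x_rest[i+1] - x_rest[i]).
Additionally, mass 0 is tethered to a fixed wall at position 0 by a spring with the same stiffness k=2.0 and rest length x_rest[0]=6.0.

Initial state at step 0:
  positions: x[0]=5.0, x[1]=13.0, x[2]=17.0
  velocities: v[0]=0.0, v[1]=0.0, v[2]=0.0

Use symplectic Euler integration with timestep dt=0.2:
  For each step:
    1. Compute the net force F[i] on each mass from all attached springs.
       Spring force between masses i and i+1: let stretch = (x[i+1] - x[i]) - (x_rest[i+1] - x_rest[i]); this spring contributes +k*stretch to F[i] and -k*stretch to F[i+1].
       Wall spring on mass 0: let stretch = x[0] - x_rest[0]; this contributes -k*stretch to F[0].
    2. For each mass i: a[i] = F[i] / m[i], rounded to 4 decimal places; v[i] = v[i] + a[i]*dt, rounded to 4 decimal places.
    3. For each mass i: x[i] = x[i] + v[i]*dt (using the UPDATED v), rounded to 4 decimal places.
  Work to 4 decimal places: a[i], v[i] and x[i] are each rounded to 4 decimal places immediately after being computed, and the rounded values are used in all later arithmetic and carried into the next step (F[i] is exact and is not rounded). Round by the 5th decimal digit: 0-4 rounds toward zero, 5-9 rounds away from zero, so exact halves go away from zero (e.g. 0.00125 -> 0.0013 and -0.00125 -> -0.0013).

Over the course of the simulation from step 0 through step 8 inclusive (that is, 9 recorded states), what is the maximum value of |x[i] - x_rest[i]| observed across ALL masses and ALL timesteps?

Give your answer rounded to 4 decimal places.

Step 0: x=[5.0000 13.0000 17.0000] v=[0.0000 0.0000 0.0000]
Step 1: x=[5.2400 12.6800 17.1600] v=[1.2000 -1.6000 0.8000]
Step 2: x=[5.6560 12.1232 17.4416] v=[2.0800 -2.7840 1.4080]
Step 3: x=[6.1369 11.4745 17.7777] v=[2.4045 -3.2435 1.6806]
Step 4: x=[6.5539 10.9030 18.0896] v=[2.0848 -2.8573 1.5593]
Step 5: x=[6.7945 10.5585 18.3065] v=[1.2029 -1.7223 1.0847]
Step 6: x=[6.7926 10.5328 18.3836] v=[-0.0093 -0.1287 0.3855]
Step 7: x=[6.5465 10.8359 18.3126] v=[-1.2303 1.5155 -0.3548]
Step 8: x=[6.1199 11.3940 18.1235] v=[-2.1331 2.7904 -0.9455]
Max displacement = 1.4672

Answer: 1.4672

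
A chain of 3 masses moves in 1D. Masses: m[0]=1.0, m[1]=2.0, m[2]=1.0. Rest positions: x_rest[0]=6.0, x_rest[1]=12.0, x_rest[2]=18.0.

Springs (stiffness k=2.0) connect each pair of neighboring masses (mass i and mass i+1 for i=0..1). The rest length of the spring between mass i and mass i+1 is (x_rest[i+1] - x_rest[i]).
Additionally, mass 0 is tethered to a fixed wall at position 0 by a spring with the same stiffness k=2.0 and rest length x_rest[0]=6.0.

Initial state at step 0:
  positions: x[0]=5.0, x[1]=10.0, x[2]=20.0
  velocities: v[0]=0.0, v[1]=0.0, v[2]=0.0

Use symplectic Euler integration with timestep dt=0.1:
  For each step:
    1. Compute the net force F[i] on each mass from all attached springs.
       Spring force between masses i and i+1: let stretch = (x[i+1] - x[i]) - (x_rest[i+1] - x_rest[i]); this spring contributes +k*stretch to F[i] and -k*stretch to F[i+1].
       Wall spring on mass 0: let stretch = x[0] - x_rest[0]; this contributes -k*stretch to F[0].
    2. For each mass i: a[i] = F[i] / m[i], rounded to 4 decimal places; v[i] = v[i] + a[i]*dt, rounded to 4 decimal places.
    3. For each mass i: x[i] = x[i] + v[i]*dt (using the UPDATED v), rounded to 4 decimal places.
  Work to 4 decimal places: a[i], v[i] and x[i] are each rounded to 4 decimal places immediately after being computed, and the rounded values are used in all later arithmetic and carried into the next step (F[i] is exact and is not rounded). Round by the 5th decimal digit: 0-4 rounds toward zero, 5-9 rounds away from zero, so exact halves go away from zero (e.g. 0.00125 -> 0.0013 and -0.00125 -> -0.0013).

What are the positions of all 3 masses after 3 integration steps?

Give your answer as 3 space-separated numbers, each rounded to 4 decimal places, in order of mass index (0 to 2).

Answer: 5.0049 10.2911 19.5329

Derivation:
Step 0: x=[5.0000 10.0000 20.0000] v=[0.0000 0.0000 0.0000]
Step 1: x=[5.0000 10.0500 19.9200] v=[0.0000 0.5000 -0.8000]
Step 2: x=[5.0010 10.1482 19.7626] v=[0.0100 0.9820 -1.5740]
Step 3: x=[5.0049 10.2911 19.5329] v=[0.0392 1.4287 -2.2969]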